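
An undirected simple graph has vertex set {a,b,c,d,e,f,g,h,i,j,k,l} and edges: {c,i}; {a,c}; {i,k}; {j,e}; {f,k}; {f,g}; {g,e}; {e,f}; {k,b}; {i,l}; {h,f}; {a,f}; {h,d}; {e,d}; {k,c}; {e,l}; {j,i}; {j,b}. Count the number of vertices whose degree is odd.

Degrees: a:2, b:2, c:3, d:2, e:5, f:5, g:2, h:2, i:4, j:3, k:4, l:2
Odd-degree vertices: c, e, f, j.

4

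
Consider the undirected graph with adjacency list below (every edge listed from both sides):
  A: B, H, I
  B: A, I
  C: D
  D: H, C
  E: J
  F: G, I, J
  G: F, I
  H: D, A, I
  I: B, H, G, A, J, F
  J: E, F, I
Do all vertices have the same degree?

Degrees: A:3, B:2, C:1, D:2, E:1, F:3, G:2, H:3, I:6, J:3
Vertex C has degree 1 while I has degree 6, so the graph is not regular.

No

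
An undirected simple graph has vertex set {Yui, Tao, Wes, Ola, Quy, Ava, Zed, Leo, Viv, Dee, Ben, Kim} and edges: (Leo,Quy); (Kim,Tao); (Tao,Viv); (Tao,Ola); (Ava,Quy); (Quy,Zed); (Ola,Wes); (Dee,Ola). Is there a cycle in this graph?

No

The graph has 12 vertices, 8 edges, and 4 connected components.
A forest on 12 vertices with 4 components has exactly 8 edges, which matches — so no cycle.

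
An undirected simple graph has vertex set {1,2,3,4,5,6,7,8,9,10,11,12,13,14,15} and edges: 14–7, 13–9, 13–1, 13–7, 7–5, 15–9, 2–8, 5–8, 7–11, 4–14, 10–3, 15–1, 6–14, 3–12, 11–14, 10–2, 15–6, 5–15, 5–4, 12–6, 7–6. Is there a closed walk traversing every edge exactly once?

No

Degrees: 1:2, 2:2, 3:2, 4:2, 5:4, 6:4, 7:5, 8:2, 9:2, 10:2, 11:2, 12:2, 13:3, 14:4, 15:4
7, 13 have odd degree; an Eulerian circuit needs every degree to be even, so none exists.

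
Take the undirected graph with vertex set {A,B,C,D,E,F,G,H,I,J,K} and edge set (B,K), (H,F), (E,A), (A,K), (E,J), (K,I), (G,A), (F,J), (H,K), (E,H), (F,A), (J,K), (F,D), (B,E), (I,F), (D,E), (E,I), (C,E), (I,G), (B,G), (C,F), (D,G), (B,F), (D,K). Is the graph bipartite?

A valid 2-coloring puts {E, F, G, K} on one side and {A, B, C, D, H, I, J} on the other; every edge crosses between the two sides.

Yes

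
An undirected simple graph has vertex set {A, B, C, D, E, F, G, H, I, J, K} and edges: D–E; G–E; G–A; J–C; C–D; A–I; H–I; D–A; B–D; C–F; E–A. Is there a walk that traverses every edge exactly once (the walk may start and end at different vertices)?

No

Degrees: A:4, B:1, C:3, D:4, E:3, F:1, G:2, H:1, I:2, J:1, K:0
Odd-degree vertices: B, C, E, F, H, J (6 total).
An Eulerian trail requires 0 or 2 odd-degree vertices; here there are 6.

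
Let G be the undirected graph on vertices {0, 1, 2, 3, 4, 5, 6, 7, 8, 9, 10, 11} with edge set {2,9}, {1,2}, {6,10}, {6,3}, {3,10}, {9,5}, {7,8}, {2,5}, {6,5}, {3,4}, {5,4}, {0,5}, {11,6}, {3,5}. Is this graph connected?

Component: {7, 8}
Component: {0, 1, 2, 3, 4, 5, 6, 9, 10, 11}
There are 2 separate components, so the graph is not connected.

No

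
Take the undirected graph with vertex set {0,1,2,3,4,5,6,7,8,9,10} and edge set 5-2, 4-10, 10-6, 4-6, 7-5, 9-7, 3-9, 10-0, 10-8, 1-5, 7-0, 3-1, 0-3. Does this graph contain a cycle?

The graph has 11 vertices, 13 edges, and 1 connected component.
Since 13 > 11 - 1, a cycle must exist; for instance 0-3-9-7-0.

Yes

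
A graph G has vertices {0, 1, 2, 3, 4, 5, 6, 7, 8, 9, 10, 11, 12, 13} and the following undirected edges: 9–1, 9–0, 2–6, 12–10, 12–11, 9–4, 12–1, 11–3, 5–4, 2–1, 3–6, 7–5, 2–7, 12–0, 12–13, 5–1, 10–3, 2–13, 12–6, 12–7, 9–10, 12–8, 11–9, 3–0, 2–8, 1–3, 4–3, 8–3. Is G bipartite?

Color {2, 3, 5, 9, 12} black and {0, 1, 4, 6, 7, 8, 10, 11, 13} white. No edge joins two same-colored vertices, so the graph is bipartite.

Yes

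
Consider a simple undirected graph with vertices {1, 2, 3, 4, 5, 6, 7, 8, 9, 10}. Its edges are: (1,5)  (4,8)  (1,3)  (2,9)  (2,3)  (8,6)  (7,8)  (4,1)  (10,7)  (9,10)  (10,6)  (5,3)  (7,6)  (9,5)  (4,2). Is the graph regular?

Degrees: 1:3, 2:3, 3:3, 4:3, 5:3, 6:3, 7:3, 8:3, 9:3, 10:3
Every vertex has degree 3, so the graph is 3-regular.

Yes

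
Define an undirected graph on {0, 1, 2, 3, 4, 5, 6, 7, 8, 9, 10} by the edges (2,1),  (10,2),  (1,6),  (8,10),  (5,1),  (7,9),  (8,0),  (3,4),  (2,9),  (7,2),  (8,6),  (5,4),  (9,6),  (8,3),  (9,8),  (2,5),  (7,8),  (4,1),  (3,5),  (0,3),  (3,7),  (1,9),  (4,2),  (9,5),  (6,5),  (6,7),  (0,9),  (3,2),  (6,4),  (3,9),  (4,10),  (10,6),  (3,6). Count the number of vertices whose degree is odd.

Degrees: 0:3, 1:5, 2:7, 3:8, 4:6, 5:6, 6:8, 7:5, 8:6, 9:8, 10:4
Odd-degree vertices: 0, 1, 2, 7.

4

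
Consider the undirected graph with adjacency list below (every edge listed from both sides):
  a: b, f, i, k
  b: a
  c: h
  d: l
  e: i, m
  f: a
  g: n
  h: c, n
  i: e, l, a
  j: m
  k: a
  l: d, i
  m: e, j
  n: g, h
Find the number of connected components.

2

Component: {c, g, h, n}
Component: {a, b, d, e, f, i, j, k, l, m}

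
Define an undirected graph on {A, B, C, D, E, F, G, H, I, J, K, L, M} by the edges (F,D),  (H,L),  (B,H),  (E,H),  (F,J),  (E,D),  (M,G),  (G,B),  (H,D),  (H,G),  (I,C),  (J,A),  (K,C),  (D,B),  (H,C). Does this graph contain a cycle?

The graph has 13 vertices, 15 edges, and 1 connected component.
One cycle is D-H-G-B-D.

Yes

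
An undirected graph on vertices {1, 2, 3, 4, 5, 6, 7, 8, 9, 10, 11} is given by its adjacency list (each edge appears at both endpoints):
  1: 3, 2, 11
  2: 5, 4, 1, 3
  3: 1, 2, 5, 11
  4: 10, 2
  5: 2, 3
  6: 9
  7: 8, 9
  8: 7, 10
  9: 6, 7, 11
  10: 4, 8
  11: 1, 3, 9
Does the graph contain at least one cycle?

Yes

The graph has 11 vertices, 14 edges, and 1 connected component.
Since 14 > 11 - 1, a cycle must exist; for instance 1-2-4-10-8-7-9-11-1.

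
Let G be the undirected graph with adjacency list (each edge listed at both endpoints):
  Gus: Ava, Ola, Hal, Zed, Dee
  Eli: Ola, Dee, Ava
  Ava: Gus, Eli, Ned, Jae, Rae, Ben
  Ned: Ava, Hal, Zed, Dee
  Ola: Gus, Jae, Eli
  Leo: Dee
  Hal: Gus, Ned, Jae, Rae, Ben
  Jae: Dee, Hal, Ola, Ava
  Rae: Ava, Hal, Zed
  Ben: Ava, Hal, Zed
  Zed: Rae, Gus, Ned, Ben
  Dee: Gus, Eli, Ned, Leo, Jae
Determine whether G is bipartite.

Yes

Color {Ava, Ola, Hal, Zed, Dee} black and {Gus, Eli, Ned, Leo, Jae, Rae, Ben} white. No edge joins two same-colored vertices, so the graph is bipartite.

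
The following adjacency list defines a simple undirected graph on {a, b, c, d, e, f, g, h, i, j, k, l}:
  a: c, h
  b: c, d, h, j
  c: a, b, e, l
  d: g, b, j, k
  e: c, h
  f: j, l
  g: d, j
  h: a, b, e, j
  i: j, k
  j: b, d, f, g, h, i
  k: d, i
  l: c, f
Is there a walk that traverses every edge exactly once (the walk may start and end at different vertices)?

Yes

Degrees: a:2, b:4, c:4, d:4, e:2, f:2, g:2, h:4, i:2, j:6, k:2, l:2
Odd-degree vertices: none (0 total).
The non-isolated vertices are connected and exactly 0 have odd degree, so an Eulerian trail exists.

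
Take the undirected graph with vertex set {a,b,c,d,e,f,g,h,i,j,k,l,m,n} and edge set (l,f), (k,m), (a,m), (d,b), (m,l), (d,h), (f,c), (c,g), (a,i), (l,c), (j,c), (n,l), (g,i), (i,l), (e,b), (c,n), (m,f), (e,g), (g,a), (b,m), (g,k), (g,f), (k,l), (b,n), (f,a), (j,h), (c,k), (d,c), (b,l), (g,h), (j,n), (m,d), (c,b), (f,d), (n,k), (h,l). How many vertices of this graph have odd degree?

Degrees: a:4, b:6, c:8, d:5, e:2, f:6, g:7, h:4, i:3, j:3, k:5, l:8, m:6, n:5
Odd-degree vertices: d, g, i, j, k, n.

6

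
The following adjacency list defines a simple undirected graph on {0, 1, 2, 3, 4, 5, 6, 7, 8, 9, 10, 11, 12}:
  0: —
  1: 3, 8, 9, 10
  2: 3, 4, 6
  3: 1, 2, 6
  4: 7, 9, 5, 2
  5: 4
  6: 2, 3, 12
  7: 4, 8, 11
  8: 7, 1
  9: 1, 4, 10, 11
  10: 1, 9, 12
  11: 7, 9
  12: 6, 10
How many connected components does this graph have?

2

Component: {0}
Component: {1, 2, 3, 4, 5, 6, 7, 8, 9, 10, 11, 12}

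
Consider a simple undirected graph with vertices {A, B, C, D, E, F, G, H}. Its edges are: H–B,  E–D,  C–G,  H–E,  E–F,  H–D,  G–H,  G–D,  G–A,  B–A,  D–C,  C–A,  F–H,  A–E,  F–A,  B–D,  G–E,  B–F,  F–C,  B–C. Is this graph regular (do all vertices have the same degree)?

Degrees: A:5, B:5, C:5, D:5, E:5, F:5, G:5, H:5
Every vertex has degree 5, so the graph is 5-regular.

Yes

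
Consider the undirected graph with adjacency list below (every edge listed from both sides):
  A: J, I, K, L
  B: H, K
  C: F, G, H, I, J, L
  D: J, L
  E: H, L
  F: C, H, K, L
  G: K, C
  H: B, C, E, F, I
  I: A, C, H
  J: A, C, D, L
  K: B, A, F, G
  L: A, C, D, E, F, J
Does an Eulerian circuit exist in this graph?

No

Degrees: A:4, B:2, C:6, D:2, E:2, F:4, G:2, H:5, I:3, J:4, K:4, L:6
H, I have odd degree; an Eulerian circuit needs every degree to be even, so none exists.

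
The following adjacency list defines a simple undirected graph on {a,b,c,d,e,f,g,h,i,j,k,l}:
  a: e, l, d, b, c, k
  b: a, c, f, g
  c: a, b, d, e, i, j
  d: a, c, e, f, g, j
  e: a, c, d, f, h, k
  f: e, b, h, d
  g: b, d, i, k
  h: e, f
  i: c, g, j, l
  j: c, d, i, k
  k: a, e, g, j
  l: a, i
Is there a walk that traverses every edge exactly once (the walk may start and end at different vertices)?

Yes

Degrees: a:6, b:4, c:6, d:6, e:6, f:4, g:4, h:2, i:4, j:4, k:4, l:2
Odd-degree vertices: none (0 total).
With 0 odd-degree vertices and all edges in one connected piece, an Eulerian trail exists.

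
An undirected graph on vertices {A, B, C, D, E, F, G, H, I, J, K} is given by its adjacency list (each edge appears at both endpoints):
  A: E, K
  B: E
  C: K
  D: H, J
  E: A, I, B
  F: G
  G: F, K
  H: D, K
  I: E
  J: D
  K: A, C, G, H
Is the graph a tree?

Yes

The graph has 11 vertices and 10 edges.
It is connected with exactly 10 edges, hence acyclic — it is a tree.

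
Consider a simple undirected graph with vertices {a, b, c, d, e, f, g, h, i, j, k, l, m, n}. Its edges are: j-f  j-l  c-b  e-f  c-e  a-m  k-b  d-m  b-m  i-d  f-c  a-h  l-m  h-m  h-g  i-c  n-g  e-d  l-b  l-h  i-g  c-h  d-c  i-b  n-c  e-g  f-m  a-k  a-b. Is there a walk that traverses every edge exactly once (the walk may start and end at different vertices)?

Yes

Degrees: a:4, b:6, c:7, d:4, e:4, f:4, g:4, h:5, i:4, j:2, k:2, l:4, m:6, n:2
Odd-degree vertices: c, h (2 total).
The non-isolated vertices are connected and exactly 2 have odd degree, so an Eulerian trail exists (from c to h).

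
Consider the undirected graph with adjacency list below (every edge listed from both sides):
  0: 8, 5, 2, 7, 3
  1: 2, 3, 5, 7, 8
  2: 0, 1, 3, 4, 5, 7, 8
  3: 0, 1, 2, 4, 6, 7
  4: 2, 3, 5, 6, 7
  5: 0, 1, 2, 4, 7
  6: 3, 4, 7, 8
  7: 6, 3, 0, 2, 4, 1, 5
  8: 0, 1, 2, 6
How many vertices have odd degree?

Degrees: 0:5, 1:5, 2:7, 3:6, 4:5, 5:5, 6:4, 7:7, 8:4
Odd-degree vertices: 0, 1, 2, 4, 5, 7.

6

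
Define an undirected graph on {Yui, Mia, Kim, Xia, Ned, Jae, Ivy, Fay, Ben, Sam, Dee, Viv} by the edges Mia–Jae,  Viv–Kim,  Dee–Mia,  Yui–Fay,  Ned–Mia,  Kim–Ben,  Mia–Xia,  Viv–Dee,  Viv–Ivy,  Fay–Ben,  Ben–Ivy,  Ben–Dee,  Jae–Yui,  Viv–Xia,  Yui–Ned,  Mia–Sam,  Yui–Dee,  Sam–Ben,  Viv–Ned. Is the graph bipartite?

Yes

Color {Kim, Xia, Ned, Jae, Ivy, Fay, Sam, Dee} black and {Yui, Mia, Ben, Viv} white. No edge joins two same-colored vertices, so the graph is bipartite.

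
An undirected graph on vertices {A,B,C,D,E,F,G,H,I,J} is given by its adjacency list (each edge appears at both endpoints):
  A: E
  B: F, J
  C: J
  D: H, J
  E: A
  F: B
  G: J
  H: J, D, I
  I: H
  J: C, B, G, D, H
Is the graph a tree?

No

The graph has 10 vertices and 9 edges.
It is not connected, so it is not a tree.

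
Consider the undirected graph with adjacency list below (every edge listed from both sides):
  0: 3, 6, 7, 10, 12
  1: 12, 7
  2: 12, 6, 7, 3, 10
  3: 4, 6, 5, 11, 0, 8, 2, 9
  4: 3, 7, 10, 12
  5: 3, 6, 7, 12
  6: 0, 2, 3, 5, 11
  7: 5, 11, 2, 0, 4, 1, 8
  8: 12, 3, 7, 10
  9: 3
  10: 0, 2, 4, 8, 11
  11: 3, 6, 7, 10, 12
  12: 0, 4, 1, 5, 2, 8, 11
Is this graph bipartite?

No

3-6-0-3 is an odd cycle (length 3), and a bipartite graph can contain only even cycles.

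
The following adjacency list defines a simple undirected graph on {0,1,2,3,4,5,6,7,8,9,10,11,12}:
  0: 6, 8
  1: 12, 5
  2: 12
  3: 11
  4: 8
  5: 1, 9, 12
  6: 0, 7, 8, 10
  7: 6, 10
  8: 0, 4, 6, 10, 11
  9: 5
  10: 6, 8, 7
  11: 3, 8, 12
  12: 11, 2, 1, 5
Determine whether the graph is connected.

Yes

A breadth-first search from 0 visits 0, 8, 6, 4, 11, 10, 7, 12, 3, 5, 1, 2, 9 — all 13 vertices — so the graph is connected.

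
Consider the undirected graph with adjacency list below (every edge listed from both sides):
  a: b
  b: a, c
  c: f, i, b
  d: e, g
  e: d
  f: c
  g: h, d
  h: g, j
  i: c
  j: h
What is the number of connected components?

Component: {a, b, c, f, i}
Component: {d, e, g, h, j}

2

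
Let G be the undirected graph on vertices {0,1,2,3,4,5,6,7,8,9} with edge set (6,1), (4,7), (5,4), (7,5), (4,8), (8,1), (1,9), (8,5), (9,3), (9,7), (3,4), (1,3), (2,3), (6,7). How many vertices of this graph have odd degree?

4

Degrees: 0:0, 1:4, 2:1, 3:4, 4:4, 5:3, 6:2, 7:4, 8:3, 9:3
Odd-degree vertices: 2, 5, 8, 9.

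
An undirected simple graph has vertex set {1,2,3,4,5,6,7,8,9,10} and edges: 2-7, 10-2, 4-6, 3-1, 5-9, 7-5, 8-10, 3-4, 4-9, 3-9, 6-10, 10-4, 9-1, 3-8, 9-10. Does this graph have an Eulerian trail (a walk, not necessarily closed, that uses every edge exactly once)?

Degrees: 1:2, 2:2, 3:4, 4:4, 5:2, 6:2, 7:2, 8:2, 9:5, 10:5
Odd-degree vertices: 9, 10 (2 total).
The non-isolated vertices are connected and exactly 2 have odd degree, so an Eulerian trail exists (from 9 to 10).

Yes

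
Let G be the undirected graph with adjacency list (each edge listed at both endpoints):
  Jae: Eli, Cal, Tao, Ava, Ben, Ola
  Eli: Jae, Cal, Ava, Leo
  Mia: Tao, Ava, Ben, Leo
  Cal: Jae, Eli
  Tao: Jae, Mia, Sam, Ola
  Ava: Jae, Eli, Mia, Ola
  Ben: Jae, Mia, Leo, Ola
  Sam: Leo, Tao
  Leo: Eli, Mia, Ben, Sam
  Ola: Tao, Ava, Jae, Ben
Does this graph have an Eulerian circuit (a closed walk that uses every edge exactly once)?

Degrees: Jae:6, Eli:4, Mia:4, Cal:2, Tao:4, Ava:4, Ben:4, Sam:2, Leo:4, Ola:4
Every vertex has even degree and the edges form a single connected piece, so an Eulerian circuit exists.

Yes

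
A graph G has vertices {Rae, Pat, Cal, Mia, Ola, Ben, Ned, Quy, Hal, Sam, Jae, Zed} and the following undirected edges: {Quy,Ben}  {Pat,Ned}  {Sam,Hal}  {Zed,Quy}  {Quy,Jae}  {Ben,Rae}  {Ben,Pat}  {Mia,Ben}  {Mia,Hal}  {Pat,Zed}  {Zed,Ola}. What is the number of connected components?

2

Component: {Cal}
Component: {Rae, Pat, Mia, Ola, Ben, Ned, Quy, Hal, Sam, Jae, Zed}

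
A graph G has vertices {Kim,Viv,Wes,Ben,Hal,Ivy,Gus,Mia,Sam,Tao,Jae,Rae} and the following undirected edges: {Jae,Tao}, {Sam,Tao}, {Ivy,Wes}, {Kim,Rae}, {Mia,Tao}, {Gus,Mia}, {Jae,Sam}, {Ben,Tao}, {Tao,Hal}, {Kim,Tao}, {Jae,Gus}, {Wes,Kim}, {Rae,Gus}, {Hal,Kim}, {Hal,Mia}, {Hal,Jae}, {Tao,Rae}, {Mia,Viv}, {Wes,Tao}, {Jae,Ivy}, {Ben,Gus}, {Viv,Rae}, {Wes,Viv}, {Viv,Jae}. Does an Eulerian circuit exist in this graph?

Yes

Degrees: Kim:4, Viv:4, Wes:4, Ben:2, Hal:4, Ivy:2, Gus:4, Mia:4, Sam:2, Tao:8, Jae:6, Rae:4
All degrees are even and the non-isolated vertices are connected — an Eulerian circuit exists.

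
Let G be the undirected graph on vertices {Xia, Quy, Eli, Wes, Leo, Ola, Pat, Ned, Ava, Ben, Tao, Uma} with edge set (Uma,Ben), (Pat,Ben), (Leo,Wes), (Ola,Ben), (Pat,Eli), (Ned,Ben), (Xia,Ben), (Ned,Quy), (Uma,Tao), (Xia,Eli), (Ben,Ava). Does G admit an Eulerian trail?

No

Degrees: Xia:2, Quy:1, Eli:2, Wes:1, Leo:1, Ola:1, Pat:2, Ned:2, Ava:1, Ben:6, Tao:1, Uma:2
Odd-degree vertices: Quy, Wes, Leo, Ola, Ava, Tao (6 total).
An Eulerian trail requires 0 or 2 odd-degree vertices; here there are 6.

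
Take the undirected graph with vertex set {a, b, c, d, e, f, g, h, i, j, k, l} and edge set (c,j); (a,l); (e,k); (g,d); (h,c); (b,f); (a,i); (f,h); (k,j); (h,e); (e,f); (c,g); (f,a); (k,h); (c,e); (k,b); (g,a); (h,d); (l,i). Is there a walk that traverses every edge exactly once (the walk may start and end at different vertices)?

Degrees: a:4, b:2, c:4, d:2, e:4, f:4, g:3, h:5, i:2, j:2, k:4, l:2
Odd-degree vertices: g, h (2 total).
The non-isolated vertices are connected and exactly 2 have odd degree, so an Eulerian trail exists (from g to h).

Yes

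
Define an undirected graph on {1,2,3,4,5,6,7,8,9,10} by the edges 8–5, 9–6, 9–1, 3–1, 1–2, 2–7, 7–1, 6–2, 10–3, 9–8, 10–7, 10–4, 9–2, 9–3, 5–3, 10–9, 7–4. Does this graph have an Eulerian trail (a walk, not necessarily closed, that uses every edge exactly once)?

Yes

Degrees: 1:4, 2:4, 3:4, 4:2, 5:2, 6:2, 7:4, 8:2, 9:6, 10:4
Odd-degree vertices: none (0 total).
With 0 odd-degree vertices and all edges in one connected piece, an Eulerian trail exists.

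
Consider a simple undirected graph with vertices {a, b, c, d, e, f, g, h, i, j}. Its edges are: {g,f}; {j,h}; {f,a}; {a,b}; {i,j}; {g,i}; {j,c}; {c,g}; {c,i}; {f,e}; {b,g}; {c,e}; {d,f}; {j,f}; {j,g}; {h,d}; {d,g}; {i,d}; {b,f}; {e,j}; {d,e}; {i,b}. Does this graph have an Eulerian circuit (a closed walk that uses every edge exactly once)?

No

Degrees: a:2, b:4, c:4, d:5, e:4, f:6, g:6, h:2, i:5, j:6
Vertices with odd degree: d, i. An Eulerian circuit requires all degrees even.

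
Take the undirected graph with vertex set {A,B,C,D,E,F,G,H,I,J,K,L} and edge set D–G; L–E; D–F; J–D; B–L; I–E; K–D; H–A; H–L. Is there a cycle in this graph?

|V| = 12, |E| = 9, number of components = 3.
Since 9 = 12 - 3, the graph is a forest and contains no cycle.

No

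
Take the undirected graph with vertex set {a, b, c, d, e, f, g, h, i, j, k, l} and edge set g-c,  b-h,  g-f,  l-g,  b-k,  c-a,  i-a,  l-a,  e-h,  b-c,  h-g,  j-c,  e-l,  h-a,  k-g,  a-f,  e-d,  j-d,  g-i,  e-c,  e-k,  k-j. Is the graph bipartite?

Yes

Partition the vertices as {c, d, f, h, i, k, l} vs {a, b, e, g, j}. Each listed edge has one endpoint in each part, so the graph is bipartite.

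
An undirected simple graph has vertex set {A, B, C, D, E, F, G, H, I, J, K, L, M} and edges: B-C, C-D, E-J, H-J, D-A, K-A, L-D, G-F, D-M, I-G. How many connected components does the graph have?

3

Component: {E, H, J}
Component: {F, G, I}
Component: {A, B, C, D, K, L, M}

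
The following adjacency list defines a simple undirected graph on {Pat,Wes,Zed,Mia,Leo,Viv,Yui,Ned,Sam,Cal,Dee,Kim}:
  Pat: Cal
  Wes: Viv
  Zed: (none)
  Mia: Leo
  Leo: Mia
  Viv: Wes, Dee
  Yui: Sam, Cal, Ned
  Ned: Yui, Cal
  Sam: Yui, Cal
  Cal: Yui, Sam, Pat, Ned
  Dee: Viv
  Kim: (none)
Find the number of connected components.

5

Component: {Zed}
Component: {Kim}
Component: {Mia, Leo}
Component: {Wes, Viv, Dee}
Component: {Pat, Yui, Ned, Sam, Cal}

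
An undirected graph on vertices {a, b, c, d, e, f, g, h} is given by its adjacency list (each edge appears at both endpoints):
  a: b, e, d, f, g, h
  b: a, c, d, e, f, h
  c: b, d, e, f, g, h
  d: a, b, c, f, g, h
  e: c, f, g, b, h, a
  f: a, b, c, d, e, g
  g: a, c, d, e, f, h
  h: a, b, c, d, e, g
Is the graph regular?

Yes

Degrees: a:6, b:6, c:6, d:6, e:6, f:6, g:6, h:6
All degrees equal 6; the graph is regular.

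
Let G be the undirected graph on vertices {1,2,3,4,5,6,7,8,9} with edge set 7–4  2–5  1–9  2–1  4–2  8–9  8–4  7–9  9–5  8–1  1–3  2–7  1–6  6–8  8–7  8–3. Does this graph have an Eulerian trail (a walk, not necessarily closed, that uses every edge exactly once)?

Yes

Degrees: 1:5, 2:4, 3:2, 4:3, 5:2, 6:2, 7:4, 8:6, 9:4
Odd-degree vertices: 1, 4 (2 total).
The non-isolated vertices are connected and exactly 2 have odd degree, so an Eulerian trail exists (from 1 to 4).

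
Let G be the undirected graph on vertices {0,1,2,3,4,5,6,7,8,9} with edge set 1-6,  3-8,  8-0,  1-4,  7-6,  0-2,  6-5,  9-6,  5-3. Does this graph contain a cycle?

The graph has 10 vertices, 9 edges, and 1 connected component.
A forest on 10 vertices with 1 component has exactly 9 edges, which matches — so no cycle.

No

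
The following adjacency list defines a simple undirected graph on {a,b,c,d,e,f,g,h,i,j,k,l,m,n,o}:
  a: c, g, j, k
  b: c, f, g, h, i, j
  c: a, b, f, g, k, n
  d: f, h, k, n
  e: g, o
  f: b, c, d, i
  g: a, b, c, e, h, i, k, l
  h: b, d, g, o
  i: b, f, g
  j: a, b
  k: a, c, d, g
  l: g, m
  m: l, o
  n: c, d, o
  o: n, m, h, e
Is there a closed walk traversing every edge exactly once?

No

Degrees: a:4, b:6, c:6, d:4, e:2, f:4, g:8, h:4, i:3, j:2, k:4, l:2, m:2, n:3, o:4
Vertices with odd degree: i, n. An Eulerian circuit requires all degrees even.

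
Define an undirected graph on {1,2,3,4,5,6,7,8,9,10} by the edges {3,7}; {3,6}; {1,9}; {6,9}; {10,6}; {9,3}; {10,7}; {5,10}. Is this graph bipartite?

6-9-3-6 is an odd cycle (length 3), and a bipartite graph can contain only even cycles.

No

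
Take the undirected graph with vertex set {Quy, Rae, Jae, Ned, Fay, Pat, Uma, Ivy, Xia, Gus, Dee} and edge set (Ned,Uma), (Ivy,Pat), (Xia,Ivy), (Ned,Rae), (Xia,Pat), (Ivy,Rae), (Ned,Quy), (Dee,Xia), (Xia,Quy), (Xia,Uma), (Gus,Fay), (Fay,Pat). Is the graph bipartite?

No

The cycle Pat-Ivy-Xia-Pat has length 3, which is odd, so the graph is not bipartite.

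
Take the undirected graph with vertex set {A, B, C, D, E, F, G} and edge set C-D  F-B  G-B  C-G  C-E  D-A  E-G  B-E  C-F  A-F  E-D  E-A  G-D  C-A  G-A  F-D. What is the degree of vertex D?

5

Neighbors of D: A, C, E, F, G.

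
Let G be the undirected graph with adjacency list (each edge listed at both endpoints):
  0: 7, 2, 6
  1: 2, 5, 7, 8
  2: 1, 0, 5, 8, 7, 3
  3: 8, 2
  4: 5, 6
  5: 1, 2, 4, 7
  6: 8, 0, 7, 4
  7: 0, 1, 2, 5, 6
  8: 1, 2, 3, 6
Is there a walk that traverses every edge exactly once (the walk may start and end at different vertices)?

Yes

Degrees: 0:3, 1:4, 2:6, 3:2, 4:2, 5:4, 6:4, 7:5, 8:4
Odd-degree vertices: 0, 7 (2 total).
With 2 odd-degree vertices and all edges in one connected piece, an Eulerian trail exists (from 0 to 7).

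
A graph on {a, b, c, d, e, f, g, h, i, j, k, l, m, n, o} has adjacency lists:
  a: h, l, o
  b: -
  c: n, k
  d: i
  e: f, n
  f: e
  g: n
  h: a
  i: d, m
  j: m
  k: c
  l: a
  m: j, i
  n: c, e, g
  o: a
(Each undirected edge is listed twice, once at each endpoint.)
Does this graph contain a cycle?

|V| = 15, |E| = 11, number of components = 4.
A forest on 15 vertices with 4 components has exactly 11 edges, which matches — so no cycle.

No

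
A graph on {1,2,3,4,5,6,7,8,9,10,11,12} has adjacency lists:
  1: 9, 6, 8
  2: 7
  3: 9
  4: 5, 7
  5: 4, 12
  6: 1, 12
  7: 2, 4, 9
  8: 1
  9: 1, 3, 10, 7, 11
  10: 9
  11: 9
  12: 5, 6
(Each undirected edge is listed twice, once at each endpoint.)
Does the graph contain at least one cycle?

The graph has 12 vertices, 12 edges, and 1 connected component.
One cycle is 1-9-7-4-5-12-6-1.

Yes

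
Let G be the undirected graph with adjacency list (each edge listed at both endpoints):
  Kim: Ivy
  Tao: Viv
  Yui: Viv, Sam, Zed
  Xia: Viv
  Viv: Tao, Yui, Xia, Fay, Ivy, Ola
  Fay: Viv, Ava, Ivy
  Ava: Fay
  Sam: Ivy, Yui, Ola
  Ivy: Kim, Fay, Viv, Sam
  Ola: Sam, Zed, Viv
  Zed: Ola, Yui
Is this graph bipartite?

No

Viv-Fay-Ivy-Viv is an odd cycle (length 3), and a bipartite graph can contain only even cycles.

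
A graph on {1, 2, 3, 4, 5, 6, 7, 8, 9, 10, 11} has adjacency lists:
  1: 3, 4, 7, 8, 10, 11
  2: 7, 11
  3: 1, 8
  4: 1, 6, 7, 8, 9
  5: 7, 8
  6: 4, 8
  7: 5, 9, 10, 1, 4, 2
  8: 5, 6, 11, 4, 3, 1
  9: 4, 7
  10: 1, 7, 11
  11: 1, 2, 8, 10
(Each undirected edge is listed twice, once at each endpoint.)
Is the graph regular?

No

Degrees: 1:6, 2:2, 3:2, 4:5, 5:2, 6:2, 7:6, 8:6, 9:2, 10:3, 11:4
Degrees are not all equal (e.g. deg(2)=2 but deg(1)=6); not regular.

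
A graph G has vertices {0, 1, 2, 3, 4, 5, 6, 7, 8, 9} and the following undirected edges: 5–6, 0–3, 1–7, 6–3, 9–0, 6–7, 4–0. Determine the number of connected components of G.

3

Component: {2}
Component: {8}
Component: {0, 1, 3, 4, 5, 6, 7, 9}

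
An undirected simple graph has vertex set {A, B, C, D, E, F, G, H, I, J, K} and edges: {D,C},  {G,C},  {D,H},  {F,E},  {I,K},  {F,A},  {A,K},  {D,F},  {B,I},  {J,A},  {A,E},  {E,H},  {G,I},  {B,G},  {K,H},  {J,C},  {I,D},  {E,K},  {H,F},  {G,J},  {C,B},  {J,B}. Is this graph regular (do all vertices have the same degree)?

Degrees: A:4, B:4, C:4, D:4, E:4, F:4, G:4, H:4, I:4, J:4, K:4
All degrees equal 4; the graph is regular.

Yes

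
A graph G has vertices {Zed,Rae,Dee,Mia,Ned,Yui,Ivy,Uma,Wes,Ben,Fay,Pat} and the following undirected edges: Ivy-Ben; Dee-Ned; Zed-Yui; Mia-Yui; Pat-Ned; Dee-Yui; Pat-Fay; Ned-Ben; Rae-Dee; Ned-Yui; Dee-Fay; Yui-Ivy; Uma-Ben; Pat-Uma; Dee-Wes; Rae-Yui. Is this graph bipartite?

The cycle Ned-Yui-Dee-Ned has length 3, which is odd, so the graph is not bipartite.

No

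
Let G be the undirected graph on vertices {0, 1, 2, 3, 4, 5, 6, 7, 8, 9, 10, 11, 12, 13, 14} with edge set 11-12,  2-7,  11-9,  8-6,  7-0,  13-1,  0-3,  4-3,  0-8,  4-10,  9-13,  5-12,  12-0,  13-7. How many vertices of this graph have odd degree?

8

Degrees: 0:4, 1:1, 2:1, 3:2, 4:2, 5:1, 6:1, 7:3, 8:2, 9:2, 10:1, 11:2, 12:3, 13:3, 14:0
Odd-degree vertices: 1, 2, 5, 6, 7, 10, 12, 13.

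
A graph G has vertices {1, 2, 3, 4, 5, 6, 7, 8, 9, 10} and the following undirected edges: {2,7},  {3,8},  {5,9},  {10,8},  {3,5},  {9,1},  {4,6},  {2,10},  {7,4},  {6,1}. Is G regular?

Degrees: 1:2, 2:2, 3:2, 4:2, 5:2, 6:2, 7:2, 8:2, 9:2, 10:2
Every vertex has degree 2, so the graph is 2-regular.

Yes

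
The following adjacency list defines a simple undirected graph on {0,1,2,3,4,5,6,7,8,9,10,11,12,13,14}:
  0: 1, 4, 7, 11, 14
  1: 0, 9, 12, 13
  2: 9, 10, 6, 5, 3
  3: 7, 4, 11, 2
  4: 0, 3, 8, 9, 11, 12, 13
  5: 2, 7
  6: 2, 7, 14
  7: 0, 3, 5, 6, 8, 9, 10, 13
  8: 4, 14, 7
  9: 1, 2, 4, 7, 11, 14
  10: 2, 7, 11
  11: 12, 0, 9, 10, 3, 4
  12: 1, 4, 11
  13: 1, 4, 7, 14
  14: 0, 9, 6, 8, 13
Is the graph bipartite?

The cycle 3-11-4-3 has length 3, which is odd, so the graph is not bipartite.

No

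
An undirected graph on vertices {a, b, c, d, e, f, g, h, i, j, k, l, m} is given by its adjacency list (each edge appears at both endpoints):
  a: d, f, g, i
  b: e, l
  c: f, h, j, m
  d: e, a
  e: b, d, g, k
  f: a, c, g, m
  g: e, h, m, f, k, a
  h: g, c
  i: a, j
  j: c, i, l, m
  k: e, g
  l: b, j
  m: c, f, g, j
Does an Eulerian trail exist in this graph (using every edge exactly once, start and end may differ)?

Degrees: a:4, b:2, c:4, d:2, e:4, f:4, g:6, h:2, i:2, j:4, k:2, l:2, m:4
Odd-degree vertices: none (0 total).
The non-isolated vertices are connected and exactly 0 have odd degree, so an Eulerian trail exists.

Yes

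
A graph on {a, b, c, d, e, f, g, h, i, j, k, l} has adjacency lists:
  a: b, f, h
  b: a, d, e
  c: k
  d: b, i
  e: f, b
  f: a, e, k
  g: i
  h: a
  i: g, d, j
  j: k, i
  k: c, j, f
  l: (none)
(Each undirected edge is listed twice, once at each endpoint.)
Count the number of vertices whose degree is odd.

Degrees: a:3, b:3, c:1, d:2, e:2, f:3, g:1, h:1, i:3, j:2, k:3, l:0
Odd-degree vertices: a, b, c, f, g, h, i, k.

8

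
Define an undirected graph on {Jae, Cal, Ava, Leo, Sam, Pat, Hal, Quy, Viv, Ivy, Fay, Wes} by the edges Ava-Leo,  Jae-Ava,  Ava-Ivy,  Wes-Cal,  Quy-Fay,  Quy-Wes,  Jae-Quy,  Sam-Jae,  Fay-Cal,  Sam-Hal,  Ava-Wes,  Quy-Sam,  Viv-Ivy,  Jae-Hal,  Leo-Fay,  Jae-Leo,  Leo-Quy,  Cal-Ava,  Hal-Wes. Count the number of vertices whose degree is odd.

Degrees: Jae:5, Cal:3, Ava:5, Leo:4, Sam:3, Pat:0, Hal:3, Quy:5, Viv:1, Ivy:2, Fay:3, Wes:4
Odd-degree vertices: Jae, Cal, Ava, Sam, Hal, Quy, Viv, Fay.

8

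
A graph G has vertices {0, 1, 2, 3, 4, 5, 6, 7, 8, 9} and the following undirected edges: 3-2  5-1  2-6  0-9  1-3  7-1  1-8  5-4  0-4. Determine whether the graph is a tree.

Yes

|V| = 10, |E| = 9.
It is connected with exactly 9 edges, hence acyclic — it is a tree.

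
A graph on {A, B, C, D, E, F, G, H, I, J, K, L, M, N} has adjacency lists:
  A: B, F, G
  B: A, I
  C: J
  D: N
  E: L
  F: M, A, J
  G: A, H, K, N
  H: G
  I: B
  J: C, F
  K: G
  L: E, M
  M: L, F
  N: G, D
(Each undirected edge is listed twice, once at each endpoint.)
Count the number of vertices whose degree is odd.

Degrees: A:3, B:2, C:1, D:1, E:1, F:3, G:4, H:1, I:1, J:2, K:1, L:2, M:2, N:2
Odd-degree vertices: A, C, D, E, F, H, I, K.

8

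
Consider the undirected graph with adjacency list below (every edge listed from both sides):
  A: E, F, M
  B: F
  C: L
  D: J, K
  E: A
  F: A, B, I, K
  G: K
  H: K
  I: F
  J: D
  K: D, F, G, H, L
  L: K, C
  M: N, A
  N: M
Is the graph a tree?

The graph has 14 vertices and 13 edges.
Connected and |E| = |V| - 1, which characterizes a tree.

Yes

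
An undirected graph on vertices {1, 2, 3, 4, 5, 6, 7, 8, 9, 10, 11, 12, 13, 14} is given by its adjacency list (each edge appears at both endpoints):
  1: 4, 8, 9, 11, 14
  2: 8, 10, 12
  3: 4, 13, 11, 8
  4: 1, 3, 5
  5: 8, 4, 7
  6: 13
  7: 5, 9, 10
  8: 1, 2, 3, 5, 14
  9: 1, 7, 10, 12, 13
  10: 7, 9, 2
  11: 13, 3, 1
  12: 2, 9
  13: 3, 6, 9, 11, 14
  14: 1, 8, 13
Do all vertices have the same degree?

Degrees: 1:5, 2:3, 3:4, 4:3, 5:3, 6:1, 7:3, 8:5, 9:5, 10:3, 11:3, 12:2, 13:5, 14:3
Degrees are not all equal (e.g. deg(6)=1 but deg(1)=5); not regular.

No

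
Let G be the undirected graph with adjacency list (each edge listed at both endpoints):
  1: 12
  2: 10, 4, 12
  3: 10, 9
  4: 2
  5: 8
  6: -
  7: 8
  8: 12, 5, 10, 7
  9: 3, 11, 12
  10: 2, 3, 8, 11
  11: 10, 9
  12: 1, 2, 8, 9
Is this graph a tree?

The graph has 12 vertices and 13 edges.
It splits into 2 components, so it cannot be a tree.

No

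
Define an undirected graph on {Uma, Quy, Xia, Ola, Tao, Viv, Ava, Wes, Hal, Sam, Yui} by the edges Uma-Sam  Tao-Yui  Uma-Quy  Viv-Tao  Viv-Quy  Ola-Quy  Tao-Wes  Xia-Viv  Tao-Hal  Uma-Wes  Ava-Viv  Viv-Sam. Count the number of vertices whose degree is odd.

8

Degrees: Uma:3, Quy:3, Xia:1, Ola:1, Tao:4, Viv:5, Ava:1, Wes:2, Hal:1, Sam:2, Yui:1
Odd-degree vertices: Uma, Quy, Xia, Ola, Viv, Ava, Hal, Yui.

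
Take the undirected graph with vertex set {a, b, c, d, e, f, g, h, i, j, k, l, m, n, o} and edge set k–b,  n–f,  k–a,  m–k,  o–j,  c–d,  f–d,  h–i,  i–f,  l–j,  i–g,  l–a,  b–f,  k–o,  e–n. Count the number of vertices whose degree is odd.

Degrees: a:2, b:2, c:1, d:2, e:1, f:4, g:1, h:1, i:3, j:2, k:4, l:2, m:1, n:2, o:2
Odd-degree vertices: c, e, g, h, i, m.

6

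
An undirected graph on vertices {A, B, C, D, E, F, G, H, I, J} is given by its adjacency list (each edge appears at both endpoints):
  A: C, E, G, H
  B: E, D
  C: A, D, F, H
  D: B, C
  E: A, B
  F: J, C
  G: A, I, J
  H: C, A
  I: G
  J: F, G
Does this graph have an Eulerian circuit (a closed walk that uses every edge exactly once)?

No

Degrees: A:4, B:2, C:4, D:2, E:2, F:2, G:3, H:2, I:1, J:2
G, I have odd degree; an Eulerian circuit needs every degree to be even, so none exists.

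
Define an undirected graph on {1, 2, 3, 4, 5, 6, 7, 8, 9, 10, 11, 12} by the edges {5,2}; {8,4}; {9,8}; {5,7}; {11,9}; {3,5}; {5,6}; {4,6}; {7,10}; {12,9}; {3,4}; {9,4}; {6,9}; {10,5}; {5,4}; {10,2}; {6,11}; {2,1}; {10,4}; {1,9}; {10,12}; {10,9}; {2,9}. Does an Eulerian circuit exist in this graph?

Yes

Degrees: 1:2, 2:4, 3:2, 4:6, 5:6, 6:4, 7:2, 8:2, 9:8, 10:6, 11:2, 12:2
All degrees are even and the non-isolated vertices are connected — an Eulerian circuit exists.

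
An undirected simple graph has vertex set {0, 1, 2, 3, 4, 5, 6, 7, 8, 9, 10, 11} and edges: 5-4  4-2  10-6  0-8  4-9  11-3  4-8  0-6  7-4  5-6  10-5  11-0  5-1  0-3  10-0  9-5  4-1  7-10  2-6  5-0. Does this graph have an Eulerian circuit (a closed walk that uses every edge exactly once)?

Yes

Degrees: 0:6, 1:2, 2:2, 3:2, 4:6, 5:6, 6:4, 7:2, 8:2, 9:2, 10:4, 11:2
All degrees are even and the non-isolated vertices are connected — an Eulerian circuit exists.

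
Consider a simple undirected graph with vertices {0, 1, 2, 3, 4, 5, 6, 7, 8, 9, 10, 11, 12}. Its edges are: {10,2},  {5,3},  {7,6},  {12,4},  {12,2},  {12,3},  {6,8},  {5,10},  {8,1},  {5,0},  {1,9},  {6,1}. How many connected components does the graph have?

Component: {11}
Component: {1, 6, 7, 8, 9}
Component: {0, 2, 3, 4, 5, 10, 12}

3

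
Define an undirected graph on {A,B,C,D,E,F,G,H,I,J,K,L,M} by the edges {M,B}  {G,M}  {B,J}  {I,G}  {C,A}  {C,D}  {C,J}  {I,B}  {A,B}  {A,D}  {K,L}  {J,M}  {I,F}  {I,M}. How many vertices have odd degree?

6

Degrees: A:3, B:4, C:3, D:2, E:0, F:1, G:2, H:0, I:4, J:3, K:1, L:1, M:4
Odd-degree vertices: A, C, F, J, K, L.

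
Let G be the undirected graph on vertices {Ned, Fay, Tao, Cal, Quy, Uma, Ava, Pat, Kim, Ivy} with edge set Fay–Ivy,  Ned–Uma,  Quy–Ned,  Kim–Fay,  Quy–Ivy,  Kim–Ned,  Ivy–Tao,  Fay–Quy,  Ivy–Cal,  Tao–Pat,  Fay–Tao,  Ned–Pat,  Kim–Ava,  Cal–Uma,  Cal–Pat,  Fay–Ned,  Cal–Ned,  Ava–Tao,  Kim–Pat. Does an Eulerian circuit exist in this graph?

Degrees: Ned:6, Fay:5, Tao:4, Cal:4, Quy:3, Uma:2, Ava:2, Pat:4, Kim:4, Ivy:4
Vertices with odd degree: Fay, Quy. An Eulerian circuit requires all degrees even.

No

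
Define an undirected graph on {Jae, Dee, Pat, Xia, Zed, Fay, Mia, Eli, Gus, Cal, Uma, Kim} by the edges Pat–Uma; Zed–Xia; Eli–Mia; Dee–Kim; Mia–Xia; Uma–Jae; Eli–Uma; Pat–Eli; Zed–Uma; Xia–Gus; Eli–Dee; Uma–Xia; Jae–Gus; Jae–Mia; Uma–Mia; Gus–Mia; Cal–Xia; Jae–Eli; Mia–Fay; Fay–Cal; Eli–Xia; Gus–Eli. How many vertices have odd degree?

Degrees: Jae:4, Dee:2, Pat:2, Xia:6, Zed:2, Fay:2, Mia:6, Eli:7, Gus:4, Cal:2, Uma:6, Kim:1
Odd-degree vertices: Eli, Kim.

2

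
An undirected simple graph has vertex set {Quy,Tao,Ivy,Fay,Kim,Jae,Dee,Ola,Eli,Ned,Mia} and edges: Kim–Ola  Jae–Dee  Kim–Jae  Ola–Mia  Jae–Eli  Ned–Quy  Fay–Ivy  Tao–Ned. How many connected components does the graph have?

Component: {Ivy, Fay}
Component: {Quy, Tao, Ned}
Component: {Kim, Jae, Dee, Ola, Eli, Mia}

3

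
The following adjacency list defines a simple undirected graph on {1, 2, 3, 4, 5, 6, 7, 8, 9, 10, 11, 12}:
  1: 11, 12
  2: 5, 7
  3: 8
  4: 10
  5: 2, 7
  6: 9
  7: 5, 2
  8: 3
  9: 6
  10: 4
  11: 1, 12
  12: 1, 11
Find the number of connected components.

Component: {3, 8}
Component: {4, 10}
Component: {6, 9}
Component: {1, 11, 12}
Component: {2, 5, 7}

5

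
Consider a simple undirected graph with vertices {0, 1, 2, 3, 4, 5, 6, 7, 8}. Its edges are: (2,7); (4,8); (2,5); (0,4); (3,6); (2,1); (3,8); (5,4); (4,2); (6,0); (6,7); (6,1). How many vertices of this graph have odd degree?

Degrees: 0:2, 1:2, 2:4, 3:2, 4:4, 5:2, 6:4, 7:2, 8:2
Odd-degree vertices: none.

0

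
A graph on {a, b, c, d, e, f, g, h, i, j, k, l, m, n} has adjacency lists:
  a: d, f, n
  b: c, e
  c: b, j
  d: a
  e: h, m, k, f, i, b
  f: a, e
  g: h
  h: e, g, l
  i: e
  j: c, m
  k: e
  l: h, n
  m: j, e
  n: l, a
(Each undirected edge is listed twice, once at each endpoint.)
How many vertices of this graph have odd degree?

6

Degrees: a:3, b:2, c:2, d:1, e:6, f:2, g:1, h:3, i:1, j:2, k:1, l:2, m:2, n:2
Odd-degree vertices: a, d, g, h, i, k.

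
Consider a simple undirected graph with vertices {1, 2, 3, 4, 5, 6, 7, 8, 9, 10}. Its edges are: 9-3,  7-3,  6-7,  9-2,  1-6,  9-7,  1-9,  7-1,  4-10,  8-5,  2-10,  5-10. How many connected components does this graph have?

Component: {1, 2, 3, 4, 5, 6, 7, 8, 9, 10}

1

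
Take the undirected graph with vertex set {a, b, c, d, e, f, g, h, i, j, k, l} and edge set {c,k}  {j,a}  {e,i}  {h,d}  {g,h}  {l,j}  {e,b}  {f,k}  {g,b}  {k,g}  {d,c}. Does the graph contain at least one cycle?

Yes

The graph has 12 vertices, 11 edges, and 2 connected components.
Since 11 > 12 - 2, a cycle must exist; for instance g-k-c-d-h-g.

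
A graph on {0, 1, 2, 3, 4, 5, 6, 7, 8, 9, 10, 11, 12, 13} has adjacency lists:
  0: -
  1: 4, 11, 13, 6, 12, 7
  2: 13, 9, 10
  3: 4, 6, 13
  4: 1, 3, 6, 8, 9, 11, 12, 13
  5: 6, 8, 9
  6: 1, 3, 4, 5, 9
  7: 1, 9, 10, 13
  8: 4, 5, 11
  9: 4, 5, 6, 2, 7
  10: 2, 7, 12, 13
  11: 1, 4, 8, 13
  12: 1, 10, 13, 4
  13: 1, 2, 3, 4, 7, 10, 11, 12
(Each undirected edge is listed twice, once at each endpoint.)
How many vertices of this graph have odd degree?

6

Degrees: 0:0, 1:6, 2:3, 3:3, 4:8, 5:3, 6:5, 7:4, 8:3, 9:5, 10:4, 11:4, 12:4, 13:8
Odd-degree vertices: 2, 3, 5, 6, 8, 9.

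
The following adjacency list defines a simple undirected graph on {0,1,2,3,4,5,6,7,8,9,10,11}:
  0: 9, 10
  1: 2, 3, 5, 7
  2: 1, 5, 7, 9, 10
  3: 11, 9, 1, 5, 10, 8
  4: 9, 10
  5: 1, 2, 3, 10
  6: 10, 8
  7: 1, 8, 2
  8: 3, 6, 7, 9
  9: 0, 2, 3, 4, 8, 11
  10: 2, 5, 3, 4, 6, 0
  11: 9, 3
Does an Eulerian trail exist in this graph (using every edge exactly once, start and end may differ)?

Yes

Degrees: 0:2, 1:4, 2:5, 3:6, 4:2, 5:4, 6:2, 7:3, 8:4, 9:6, 10:6, 11:2
Odd-degree vertices: 2, 7 (2 total).
With 2 odd-degree vertices and all edges in one connected piece, an Eulerian trail exists (from 2 to 7).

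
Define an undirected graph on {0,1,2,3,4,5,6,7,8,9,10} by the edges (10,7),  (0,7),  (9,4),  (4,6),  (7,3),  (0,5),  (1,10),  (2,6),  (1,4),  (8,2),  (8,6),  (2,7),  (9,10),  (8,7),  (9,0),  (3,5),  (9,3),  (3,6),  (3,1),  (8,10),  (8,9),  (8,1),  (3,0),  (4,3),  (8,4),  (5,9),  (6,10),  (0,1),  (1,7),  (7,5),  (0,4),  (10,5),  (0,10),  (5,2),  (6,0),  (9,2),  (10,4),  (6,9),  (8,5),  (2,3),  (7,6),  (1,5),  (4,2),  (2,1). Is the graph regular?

Degrees: 0:8, 1:8, 2:8, 3:8, 4:8, 5:8, 6:8, 7:8, 8:8, 9:8, 10:8
All degrees equal 8; the graph is regular.

Yes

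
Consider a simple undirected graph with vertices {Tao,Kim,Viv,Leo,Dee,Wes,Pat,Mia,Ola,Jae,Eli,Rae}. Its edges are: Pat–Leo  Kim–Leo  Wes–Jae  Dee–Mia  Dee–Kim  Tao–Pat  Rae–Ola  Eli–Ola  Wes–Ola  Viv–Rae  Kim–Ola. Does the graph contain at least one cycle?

No

|V| = 12, |E| = 11, number of components = 1.
A forest on 12 vertices with 1 component has exactly 11 edges, which matches — so no cycle.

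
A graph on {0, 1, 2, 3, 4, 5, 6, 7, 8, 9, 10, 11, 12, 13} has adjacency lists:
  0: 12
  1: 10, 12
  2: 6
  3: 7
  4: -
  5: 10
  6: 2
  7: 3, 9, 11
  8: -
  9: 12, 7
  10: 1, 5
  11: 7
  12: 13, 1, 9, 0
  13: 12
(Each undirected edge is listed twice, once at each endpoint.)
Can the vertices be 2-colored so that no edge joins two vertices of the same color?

Partition the vertices as {4, 6, 7, 8, 10, 12} vs {0, 1, 2, 3, 5, 9, 11, 13}. Each listed edge has one endpoint in each part, so the graph is bipartite.

Yes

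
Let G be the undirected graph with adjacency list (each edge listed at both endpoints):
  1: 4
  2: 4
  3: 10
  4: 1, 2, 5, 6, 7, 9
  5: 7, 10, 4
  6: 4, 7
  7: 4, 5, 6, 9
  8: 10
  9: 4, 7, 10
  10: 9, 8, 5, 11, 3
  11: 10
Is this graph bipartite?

No

The cycle 7-4-9-7 has length 3, which is odd, so the graph is not bipartite.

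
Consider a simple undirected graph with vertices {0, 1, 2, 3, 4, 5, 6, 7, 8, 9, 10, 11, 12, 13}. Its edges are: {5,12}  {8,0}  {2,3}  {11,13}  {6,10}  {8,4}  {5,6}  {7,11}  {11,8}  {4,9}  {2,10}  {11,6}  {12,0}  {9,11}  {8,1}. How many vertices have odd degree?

Degrees: 0:2, 1:1, 2:2, 3:1, 4:2, 5:2, 6:3, 7:1, 8:4, 9:2, 10:2, 11:5, 12:2, 13:1
Odd-degree vertices: 1, 3, 6, 7, 11, 13.

6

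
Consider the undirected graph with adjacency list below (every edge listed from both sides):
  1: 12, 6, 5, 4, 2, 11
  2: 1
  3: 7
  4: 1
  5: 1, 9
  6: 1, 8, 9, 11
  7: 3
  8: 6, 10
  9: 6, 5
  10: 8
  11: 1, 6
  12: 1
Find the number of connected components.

2

Component: {3, 7}
Component: {1, 2, 4, 5, 6, 8, 9, 10, 11, 12}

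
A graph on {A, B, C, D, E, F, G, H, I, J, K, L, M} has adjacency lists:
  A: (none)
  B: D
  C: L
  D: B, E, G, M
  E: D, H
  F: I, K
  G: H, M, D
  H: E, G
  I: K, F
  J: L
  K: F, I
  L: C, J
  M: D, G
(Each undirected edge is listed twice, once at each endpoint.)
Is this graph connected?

Component: {A}
Component: {C, J, L}
Component: {F, I, K}
Component: {B, D, E, G, H, M}
There are 4 separate components, so the graph is not connected.

No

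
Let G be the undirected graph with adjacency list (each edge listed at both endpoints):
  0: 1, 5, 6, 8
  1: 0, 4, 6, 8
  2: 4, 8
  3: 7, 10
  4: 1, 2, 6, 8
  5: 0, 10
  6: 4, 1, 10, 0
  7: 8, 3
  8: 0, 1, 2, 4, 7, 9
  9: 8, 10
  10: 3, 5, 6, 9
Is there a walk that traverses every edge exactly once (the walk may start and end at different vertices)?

Degrees: 0:4, 1:4, 2:2, 3:2, 4:4, 5:2, 6:4, 7:2, 8:6, 9:2, 10:4
Odd-degree vertices: none (0 total).
The non-isolated vertices are connected and exactly 0 have odd degree, so an Eulerian trail exists.

Yes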